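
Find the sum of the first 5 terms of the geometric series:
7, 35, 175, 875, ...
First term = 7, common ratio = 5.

Sₙ = a(1 - rⁿ) / (1 - r)
S_5 = 7(1 - 5^5) / (1 - 5)
S_5 = 7(1 - 3125) / (-4)
S_5 = 5467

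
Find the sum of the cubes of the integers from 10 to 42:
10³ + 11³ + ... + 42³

Use ∑_{k=1}^{n} k³ = [n(n+1)/2]², then subtract the first 9 terms.
∑_{k=1}^{42} k³ = [42×43/2]² = 903² = 815409
∑_{k=1}^{9} k³ = [9×10/2]² = 45² = 2025
∑_{k=10}^{42} k³ = 815409 - 2025 = 813384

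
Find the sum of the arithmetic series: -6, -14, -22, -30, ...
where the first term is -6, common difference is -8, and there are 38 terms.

Sₙ = n/2 × (first + last)
Last term = a + (n-1)d = -6 + (38-1)×(-8) = -302
S_38 = 38/2 × (-6 + (-302))
S_38 = 38/2 × (-308) = -5852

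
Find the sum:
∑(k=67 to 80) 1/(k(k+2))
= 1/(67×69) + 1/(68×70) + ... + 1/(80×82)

Partial fractions: 1/(k(k+2)) = (1/2)[1/k - 1/(k+2)]
Telescoping leaves the first two and last two terms:
= (1/2)[1/67 + 1/68 - 1/81 - 1/82]
= 77021/30260952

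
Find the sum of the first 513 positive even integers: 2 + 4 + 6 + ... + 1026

Sum of first n even numbers = n(n+1)
= 513×514
= 263682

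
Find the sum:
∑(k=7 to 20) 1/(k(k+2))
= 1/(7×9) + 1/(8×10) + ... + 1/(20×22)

Partial fractions: 1/(k(k+2)) = (1/2)[1/k - 1/(k+2)]
Telescoping leaves the first two and last two terms:
= (1/2)[1/7 + 1/8 - 1/21 - 1/22]
= 323/3696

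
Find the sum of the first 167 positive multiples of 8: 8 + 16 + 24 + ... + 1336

Factor out 8: = 8(1 + 2 + ... + 167) = 8 × n(n+1)/2
= 8 × 167×168/2
= 8 × 14028
= 112224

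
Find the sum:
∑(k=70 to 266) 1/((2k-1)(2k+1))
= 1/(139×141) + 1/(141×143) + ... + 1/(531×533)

Partial fractions: 1/((2k-1)(2k+1)) = (1/2)[1/(2k-1) - 1/(2k+1)]
The series telescopes:
= (1/2)[1/139 - 1/533]
= 197/74087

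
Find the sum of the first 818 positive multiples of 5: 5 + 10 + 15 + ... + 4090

Factor out 5: = 5(1 + 2 + ... + 818) = 5 × n(n+1)/2
= 5 × 818×819/2
= 5 × 334971
= 1674855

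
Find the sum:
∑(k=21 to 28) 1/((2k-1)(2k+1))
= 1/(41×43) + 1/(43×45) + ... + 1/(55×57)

Partial fractions: 1/((2k-1)(2k+1)) = (1/2)[1/(2k-1) - 1/(2k+1)]
The series telescopes:
= (1/2)[1/41 - 1/57]
= 8/2337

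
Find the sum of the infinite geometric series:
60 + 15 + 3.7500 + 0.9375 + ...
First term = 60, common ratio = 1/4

For |r| < 1, S = a / (1 - r)
S = 60 / (1 - (1/4))
S = 60 / (3/4)
S = 80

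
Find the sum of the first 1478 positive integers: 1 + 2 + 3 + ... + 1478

Formula: ∑k = n(n+1)/2
= 1478×1479/2
= 2185962/2
= 1092981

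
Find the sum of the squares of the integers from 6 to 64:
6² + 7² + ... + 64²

Use ∑_{k=1}^{n} k² = n(n+1)(2n+1)/6, then subtract the first 5 terms.
∑_{k=1}^{64} k² = 64×65×129/6 = 89440
∑_{k=1}^{5} k² = 5×6×11/6 = 55
∑_{k=6}^{64} k² = 89440 - 55 = 89385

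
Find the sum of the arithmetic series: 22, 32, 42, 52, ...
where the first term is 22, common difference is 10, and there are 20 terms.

Sₙ = n/2 × (first + last)
Last term = a + (n-1)d = 22 + (20-1)×10 = 212
S_20 = 20/2 × (22 + 212)
S_20 = 20/2 × 234 = 2340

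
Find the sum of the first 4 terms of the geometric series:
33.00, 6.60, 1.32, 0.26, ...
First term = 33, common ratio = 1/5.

Sₙ = a(1 - rⁿ) / (1 - r)
S_4 = 33(1 - (1/5)^4) / (1 - (1/5))
S_4 = 33(1 - (1/625)) / (4/5)
S_4 = 5148/125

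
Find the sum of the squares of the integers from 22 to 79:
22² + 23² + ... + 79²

Use ∑_{k=1}^{n} k² = n(n+1)(2n+1)/6, then subtract the first 21 terms.
∑_{k=1}^{79} k² = 79×80×159/6 = 167480
∑_{k=1}^{21} k² = 21×22×43/6 = 3311
∑_{k=22}^{79} k² = 167480 - 3311 = 164169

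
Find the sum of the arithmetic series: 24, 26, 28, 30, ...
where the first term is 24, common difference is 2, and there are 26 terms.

Sₙ = n/2 × (first + last)
Last term = a + (n-1)d = 24 + (26-1)×2 = 74
S_26 = 26/2 × (24 + 74)
S_26 = 26/2 × 98 = 1274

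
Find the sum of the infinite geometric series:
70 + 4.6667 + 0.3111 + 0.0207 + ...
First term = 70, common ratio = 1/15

For |r| < 1, S = a / (1 - r)
S = 70 / (1 - (1/15))
S = 70 / (14/15)
S = 75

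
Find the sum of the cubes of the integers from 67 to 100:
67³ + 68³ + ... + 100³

Use ∑_{k=1}^{n} k³ = [n(n+1)/2]², then subtract the first 66 terms.
∑_{k=1}^{100} k³ = [100×101/2]² = 5050² = 25502500
∑_{k=1}^{66} k³ = [66×67/2]² = 2211² = 4888521
∑_{k=67}^{100} k³ = 25502500 - 4888521 = 20613979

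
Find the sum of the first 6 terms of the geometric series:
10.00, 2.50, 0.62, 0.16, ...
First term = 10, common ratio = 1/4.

Sₙ = a(1 - rⁿ) / (1 - r)
S_6 = 10(1 - (1/4)^6) / (1 - (1/4))
S_6 = 10(1 - (1/4096)) / (3/4)
S_6 = 6825/512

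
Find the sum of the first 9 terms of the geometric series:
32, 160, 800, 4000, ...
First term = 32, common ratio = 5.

Sₙ = a(1 - rⁿ) / (1 - r)
S_9 = 32(1 - 5^9) / (1 - 5)
S_9 = 32(1 - 1953125) / (-4)
S_9 = 15624992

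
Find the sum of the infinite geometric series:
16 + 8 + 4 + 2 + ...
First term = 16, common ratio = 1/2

For |r| < 1, S = a / (1 - r)
S = 16 / (1 - (1/2))
S = 16 / (1/2)
S = 32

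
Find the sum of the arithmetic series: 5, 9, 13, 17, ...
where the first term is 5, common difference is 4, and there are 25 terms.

Sₙ = n/2 × (first + last)
Last term = a + (n-1)d = 5 + (25-1)×4 = 101
S_25 = 25/2 × (5 + 101)
S_25 = 25/2 × 106 = 1325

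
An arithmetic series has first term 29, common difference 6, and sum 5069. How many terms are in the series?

Using S = n/2 × [2a + (n-1)d]
5069 = n/2 × [2(29) + (n-1)(6)]
5069 = n/2 × [58 + 6n - 6]
10138 = n × [52 + 6n]
6n² + (52)n - 10138 = 0
Discriminant: Δ = (52)² - 4(6)(-10138) = 2704 + 243312 = 246016
√Δ = 496
n = [-(52) + √Δ] / (2·6) = (-52 + 496) / 12 = 444 / 12 = 37
(The negative root is discarded since n must be a positive integer.)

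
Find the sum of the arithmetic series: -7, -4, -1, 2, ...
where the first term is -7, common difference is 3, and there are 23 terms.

Sₙ = n/2 × (first + last)
Last term = a + (n-1)d = -7 + (23-1)×3 = 59
S_23 = 23/2 × (-7 + 59)
S_23 = 23/2 × 52 = 598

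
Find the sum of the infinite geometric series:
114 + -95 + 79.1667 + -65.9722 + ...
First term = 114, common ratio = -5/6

For |r| < 1, S = a / (1 - r)
S = 114 / (1 - (-5/6))
S = 114 / (11/6)
S = 684/11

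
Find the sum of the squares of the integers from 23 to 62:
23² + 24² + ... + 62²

Use ∑_{k=1}^{n} k² = n(n+1)(2n+1)/6, then subtract the first 22 terms.
∑_{k=1}^{62} k² = 62×63×125/6 = 81375
∑_{k=1}^{22} k² = 22×23×45/6 = 3795
∑_{k=23}^{62} k² = 81375 - 3795 = 77580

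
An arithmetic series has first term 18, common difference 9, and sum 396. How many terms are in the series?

Using S = n/2 × [2a + (n-1)d]
396 = n/2 × [2(18) + (n-1)(9)]
396 = n/2 × [36 + 9n - 9]
792 = n × [27 + 9n]
9n² + (27)n - 792 = 0
Discriminant: Δ = (27)² - 4(9)(-792) = 729 + 28512 = 29241
√Δ = 171
n = [-(27) + √Δ] / (2·9) = (-27 + 171) / 18 = 144 / 18 = 8
(The negative root is discarded since n must be a positive integer.)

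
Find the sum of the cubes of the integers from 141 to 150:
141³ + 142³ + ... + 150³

Use ∑_{k=1}^{n} k³ = [n(n+1)/2]², then subtract the first 140 terms.
∑_{k=1}^{150} k³ = [150×151/2]² = 11325² = 128255625
∑_{k=1}^{140} k³ = [140×141/2]² = 9870² = 97416900
∑_{k=141}^{150} k³ = 128255625 - 97416900 = 30838725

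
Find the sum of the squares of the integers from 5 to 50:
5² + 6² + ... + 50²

Use ∑_{k=1}^{n} k² = n(n+1)(2n+1)/6, then subtract the first 4 terms.
∑_{k=1}^{50} k² = 50×51×101/6 = 42925
∑_{k=1}^{4} k² = 4×5×9/6 = 30
∑_{k=5}^{50} k² = 42925 - 30 = 42895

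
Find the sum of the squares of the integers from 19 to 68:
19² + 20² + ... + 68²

Use ∑_{k=1}^{n} k² = n(n+1)(2n+1)/6, then subtract the first 18 terms.
∑_{k=1}^{68} k² = 68×69×137/6 = 107134
∑_{k=1}^{18} k² = 18×19×37/6 = 2109
∑_{k=19}^{68} k² = 107134 - 2109 = 105025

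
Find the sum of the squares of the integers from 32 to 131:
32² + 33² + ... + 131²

Use ∑_{k=1}^{n} k² = n(n+1)(2n+1)/6, then subtract the first 31 terms.
∑_{k=1}^{131} k² = 131×132×263/6 = 757966
∑_{k=1}^{31} k² = 31×32×63/6 = 10416
∑_{k=32}^{131} k² = 757966 - 10416 = 747550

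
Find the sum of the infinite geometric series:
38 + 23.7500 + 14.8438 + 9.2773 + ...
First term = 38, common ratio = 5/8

For |r| < 1, S = a / (1 - r)
S = 38 / (1 - (5/8))
S = 38 / (3/8)
S = 304/3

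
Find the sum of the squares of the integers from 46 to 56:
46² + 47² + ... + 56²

Use ∑_{k=1}^{n} k² = n(n+1)(2n+1)/6, then subtract the first 45 terms.
∑_{k=1}^{56} k² = 56×57×113/6 = 60116
∑_{k=1}^{45} k² = 45×46×91/6 = 31395
∑_{k=46}^{56} k² = 60116 - 31395 = 28721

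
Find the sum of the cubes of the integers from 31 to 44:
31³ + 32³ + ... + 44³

Use ∑_{k=1}^{n} k³ = [n(n+1)/2]², then subtract the first 30 terms.
∑_{k=1}^{44} k³ = [44×45/2]² = 990² = 980100
∑_{k=1}^{30} k³ = [30×31/2]² = 465² = 216225
∑_{k=31}^{44} k³ = 980100 - 216225 = 763875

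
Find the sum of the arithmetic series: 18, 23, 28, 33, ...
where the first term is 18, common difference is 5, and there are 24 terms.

Sₙ = n/2 × (first + last)
Last term = a + (n-1)d = 18 + (24-1)×5 = 133
S_24 = 24/2 × (18 + 133)
S_24 = 24/2 × 151 = 1812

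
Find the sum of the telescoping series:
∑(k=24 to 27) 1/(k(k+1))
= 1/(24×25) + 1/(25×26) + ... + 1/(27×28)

Partial fractions: 1/(k(k+1)) = 1/k - 1/(k+1)
The series telescopes:
= (1/24 - 1/25) + (1/25 - 1/26) + ... + (1/27 - 1/28)
= 1/24 - 1/28
= 1/168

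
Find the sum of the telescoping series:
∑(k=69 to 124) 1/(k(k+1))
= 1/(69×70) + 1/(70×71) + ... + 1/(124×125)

Partial fractions: 1/(k(k+1)) = 1/k - 1/(k+1)
The series telescopes:
= (1/69 - 1/70) + (1/70 - 1/71) + ... + (1/124 - 1/125)
= 1/69 - 1/125
= 56/8625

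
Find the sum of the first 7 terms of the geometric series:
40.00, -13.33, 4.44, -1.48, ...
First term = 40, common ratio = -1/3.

Sₙ = a(1 - rⁿ) / (1 - r)
S_7 = 40(1 - (-1/3)^7) / (1 - (-1/3))
S_7 = 40(1 - (-1/2187)) / (4/3)
S_7 = 21880/729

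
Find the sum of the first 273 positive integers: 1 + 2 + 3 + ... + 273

Formula: ∑k = n(n+1)/2
= 273×274/2
= 74802/2
= 37401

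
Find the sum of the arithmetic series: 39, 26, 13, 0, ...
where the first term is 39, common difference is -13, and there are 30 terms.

Sₙ = n/2 × (first + last)
Last term = a + (n-1)d = 39 + (30-1)×(-13) = -338
S_30 = 30/2 × (39 + (-338))
S_30 = 30/2 × (-299) = -4485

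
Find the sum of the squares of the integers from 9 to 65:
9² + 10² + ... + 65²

Use ∑_{k=1}^{n} k² = n(n+1)(2n+1)/6, then subtract the first 8 terms.
∑_{k=1}^{65} k² = 65×66×131/6 = 93665
∑_{k=1}^{8} k² = 8×9×17/6 = 204
∑_{k=9}^{65} k² = 93665 - 204 = 93461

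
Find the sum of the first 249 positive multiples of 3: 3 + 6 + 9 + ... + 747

Factor out 3: = 3(1 + 2 + ... + 249) = 3 × n(n+1)/2
= 3 × 249×250/2
= 3 × 31125
= 93375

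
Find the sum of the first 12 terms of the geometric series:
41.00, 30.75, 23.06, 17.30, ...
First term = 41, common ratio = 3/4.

Sₙ = a(1 - rⁿ) / (1 - r)
S_12 = 41(1 - (3/4)^12) / (1 - (3/4))
S_12 = 41(1 - (531441/16777216)) / (1/4)
S_12 = 666076775/4194304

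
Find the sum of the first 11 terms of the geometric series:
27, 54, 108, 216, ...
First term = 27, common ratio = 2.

Sₙ = a(1 - rⁿ) / (1 - r)
S_11 = 27(1 - 2^11) / (1 - 2)
S_11 = 27(1 - 2048) / (-1)
S_11 = 55269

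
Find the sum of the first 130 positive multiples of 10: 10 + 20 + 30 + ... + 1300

Factor out 10: = 10(1 + 2 + ... + 130) = 10 × n(n+1)/2
= 10 × 130×131/2
= 10 × 8515
= 85150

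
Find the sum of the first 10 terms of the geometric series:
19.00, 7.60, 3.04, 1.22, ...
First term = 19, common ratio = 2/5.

Sₙ = a(1 - rⁿ) / (1 - r)
S_10 = 19(1 - (2/5)^10) / (1 - (2/5))
S_10 = 19(1 - (1024/9765625)) / (3/5)
S_10 = 61842473/1953125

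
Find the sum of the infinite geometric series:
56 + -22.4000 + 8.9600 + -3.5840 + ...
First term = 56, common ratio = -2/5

For |r| < 1, S = a / (1 - r)
S = 56 / (1 - (-2/5))
S = 56 / (7/5)
S = 40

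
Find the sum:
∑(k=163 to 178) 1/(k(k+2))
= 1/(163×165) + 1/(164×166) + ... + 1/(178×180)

Partial fractions: 1/(k(k+2)) = (1/2)[1/k - 1/(k+2)]
Telescoping leaves the first two and last two terms:
= (1/2)[1/163 + 1/164 - 1/179 - 1/180]
= 58697/107663130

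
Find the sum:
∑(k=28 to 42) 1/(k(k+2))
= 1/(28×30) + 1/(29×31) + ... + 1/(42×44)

Partial fractions: 1/(k(k+2)) = (1/2)[1/k - 1/(k+2)]
Telescoping leaves the first two and last two terms:
= (1/2)[1/28 + 1/29 - 1/43 - 1/44]
= 2325/192038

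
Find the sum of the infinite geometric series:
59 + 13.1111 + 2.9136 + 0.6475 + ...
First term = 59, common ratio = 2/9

For |r| < 1, S = a / (1 - r)
S = 59 / (1 - (2/9))
S = 59 / (7/9)
S = 531/7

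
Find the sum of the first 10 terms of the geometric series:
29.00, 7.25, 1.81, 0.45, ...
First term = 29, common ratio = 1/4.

Sₙ = a(1 - rⁿ) / (1 - r)
S_10 = 29(1 - (1/4)^10) / (1 - (1/4))
S_10 = 29(1 - (1/1048576)) / (3/4)
S_10 = 10136225/262144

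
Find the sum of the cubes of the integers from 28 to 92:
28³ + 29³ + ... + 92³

Use ∑_{k=1}^{n} k³ = [n(n+1)/2]², then subtract the first 27 terms.
∑_{k=1}^{92} k³ = [92×93/2]² = 4278² = 18301284
∑_{k=1}^{27} k³ = [27×28/2]² = 378² = 142884
∑_{k=28}^{92} k³ = 18301284 - 142884 = 18158400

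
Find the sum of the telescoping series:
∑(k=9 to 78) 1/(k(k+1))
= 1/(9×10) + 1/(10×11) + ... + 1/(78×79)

Partial fractions: 1/(k(k+1)) = 1/k - 1/(k+1)
The series telescopes:
= (1/9 - 1/10) + (1/10 - 1/11) + ... + (1/78 - 1/79)
= 1/9 - 1/79
= 70/711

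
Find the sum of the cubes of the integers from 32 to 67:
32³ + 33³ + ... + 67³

Use ∑_{k=1}^{n} k³ = [n(n+1)/2]², then subtract the first 31 terms.
∑_{k=1}^{67} k³ = [67×68/2]² = 2278² = 5189284
∑_{k=1}^{31} k³ = [31×32/2]² = 496² = 246016
∑_{k=32}^{67} k³ = 5189284 - 246016 = 4943268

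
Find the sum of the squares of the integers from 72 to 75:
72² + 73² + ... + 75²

Use ∑_{k=1}^{n} k² = n(n+1)(2n+1)/6, then subtract the first 71 terms.
∑_{k=1}^{75} k² = 75×76×151/6 = 143450
∑_{k=1}^{71} k² = 71×72×143/6 = 121836
∑_{k=72}^{75} k² = 143450 - 121836 = 21614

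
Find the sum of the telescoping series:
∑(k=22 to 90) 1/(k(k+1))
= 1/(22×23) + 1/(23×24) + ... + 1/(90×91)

Partial fractions: 1/(k(k+1)) = 1/k - 1/(k+1)
The series telescopes:
= (1/22 - 1/23) + (1/23 - 1/24) + ... + (1/90 - 1/91)
= 1/22 - 1/91
= 69/2002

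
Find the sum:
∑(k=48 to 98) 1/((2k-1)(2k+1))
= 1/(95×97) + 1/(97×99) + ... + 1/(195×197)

Partial fractions: 1/((2k-1)(2k+1)) = (1/2)[1/(2k-1) - 1/(2k+1)]
The series telescopes:
= (1/2)[1/95 - 1/197]
= 51/18715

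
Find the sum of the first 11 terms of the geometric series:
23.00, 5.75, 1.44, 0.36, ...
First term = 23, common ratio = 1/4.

Sₙ = a(1 - rⁿ) / (1 - r)
S_11 = 23(1 - (1/4)^11) / (1 - (1/4))
S_11 = 23(1 - (1/4194304)) / (3/4)
S_11 = 32156323/1048576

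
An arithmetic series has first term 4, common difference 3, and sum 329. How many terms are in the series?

Using S = n/2 × [2a + (n-1)d]
329 = n/2 × [2(4) + (n-1)(3)]
329 = n/2 × [8 + 3n - 3]
658 = n × [5 + 3n]
3n² + (5)n - 658 = 0
Discriminant: Δ = (5)² - 4(3)(-658) = 25 + 7896 = 7921
√Δ = 89
n = [-(5) + √Δ] / (2·3) = (-5 + 89) / 6 = 84 / 6 = 14
(The negative root is discarded since n must be a positive integer.)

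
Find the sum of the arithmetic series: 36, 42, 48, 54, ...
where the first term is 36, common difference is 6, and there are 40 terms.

Sₙ = n/2 × (first + last)
Last term = a + (n-1)d = 36 + (40-1)×6 = 270
S_40 = 40/2 × (36 + 270)
S_40 = 40/2 × 306 = 6120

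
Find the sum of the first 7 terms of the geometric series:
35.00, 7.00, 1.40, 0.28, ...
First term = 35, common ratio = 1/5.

Sₙ = a(1 - rⁿ) / (1 - r)
S_7 = 35(1 - (1/5)^7) / (1 - (1/5))
S_7 = 35(1 - (1/78125)) / (4/5)
S_7 = 136717/3125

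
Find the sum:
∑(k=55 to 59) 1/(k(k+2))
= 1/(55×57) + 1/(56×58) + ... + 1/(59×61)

Partial fractions: 1/(k(k+2)) = (1/2)[1/k - 1/(k+2)]
Telescoping leaves the first two and last two terms:
= (1/2)[1/55 + 1/56 - 1/60 - 1/61]
= 1679/1127280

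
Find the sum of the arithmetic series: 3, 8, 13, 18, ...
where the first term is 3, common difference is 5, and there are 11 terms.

Sₙ = n/2 × (first + last)
Last term = a + (n-1)d = 3 + (11-1)×5 = 53
S_11 = 11/2 × (3 + 53)
S_11 = 11/2 × 56 = 308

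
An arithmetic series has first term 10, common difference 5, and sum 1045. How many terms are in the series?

Using S = n/2 × [2a + (n-1)d]
1045 = n/2 × [2(10) + (n-1)(5)]
1045 = n/2 × [20 + 5n - 5]
2090 = n × [15 + 5n]
5n² + (15)n - 2090 = 0
Discriminant: Δ = (15)² - 4(5)(-2090) = 225 + 41800 = 42025
√Δ = 205
n = [-(15) + √Δ] / (2·5) = (-15 + 205) / 10 = 190 / 10 = 19
(The negative root is discarded since n must be a positive integer.)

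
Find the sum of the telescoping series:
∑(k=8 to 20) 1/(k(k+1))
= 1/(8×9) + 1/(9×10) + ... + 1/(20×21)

Partial fractions: 1/(k(k+1)) = 1/k - 1/(k+1)
The series telescopes:
= (1/8 - 1/9) + (1/9 - 1/10) + ... + (1/20 - 1/21)
= 1/8 - 1/21
= 13/168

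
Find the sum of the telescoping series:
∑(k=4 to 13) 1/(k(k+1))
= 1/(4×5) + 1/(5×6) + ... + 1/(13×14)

Partial fractions: 1/(k(k+1)) = 1/k - 1/(k+1)
The series telescopes:
= (1/4 - 1/5) + (1/5 - 1/6) + ... + (1/13 - 1/14)
= 1/4 - 1/14
= 5/28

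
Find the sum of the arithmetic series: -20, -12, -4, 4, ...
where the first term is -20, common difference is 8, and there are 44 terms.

Sₙ = n/2 × (first + last)
Last term = a + (n-1)d = -20 + (44-1)×8 = 324
S_44 = 44/2 × (-20 + 324)
S_44 = 44/2 × 304 = 6688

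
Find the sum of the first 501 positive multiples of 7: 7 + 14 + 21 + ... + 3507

Factor out 7: = 7(1 + 2 + ... + 501) = 7 × n(n+1)/2
= 7 × 501×502/2
= 7 × 125751
= 880257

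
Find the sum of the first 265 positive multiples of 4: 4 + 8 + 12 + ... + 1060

Factor out 4: = 4(1 + 2 + ... + 265) = 4 × n(n+1)/2
= 4 × 265×266/2
= 4 × 35245
= 140980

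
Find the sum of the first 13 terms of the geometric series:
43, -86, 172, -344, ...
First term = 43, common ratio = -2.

Sₙ = a(1 - rⁿ) / (1 - r)
S_13 = 43(1 - (-2)^13) / (1 - (-2))
S_13 = 43(1 - (-8192)) / (3)
S_13 = 117433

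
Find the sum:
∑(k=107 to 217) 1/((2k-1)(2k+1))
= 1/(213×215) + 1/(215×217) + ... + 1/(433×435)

Partial fractions: 1/((2k-1)(2k+1)) = (1/2)[1/(2k-1) - 1/(2k+1)]
The series telescopes:
= (1/2)[1/213 - 1/435]
= 37/30885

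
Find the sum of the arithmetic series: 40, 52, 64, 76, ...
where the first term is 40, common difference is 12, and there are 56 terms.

Sₙ = n/2 × (first + last)
Last term = a + (n-1)d = 40 + (56-1)×12 = 700
S_56 = 56/2 × (40 + 700)
S_56 = 56/2 × 740 = 20720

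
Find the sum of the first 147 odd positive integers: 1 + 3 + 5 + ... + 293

Sum of first n odd numbers = n²
= 147²
= 21609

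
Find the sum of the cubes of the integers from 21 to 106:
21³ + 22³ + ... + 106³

Use ∑_{k=1}^{n} k³ = [n(n+1)/2]², then subtract the first 20 terms.
∑_{k=1}^{106} k³ = [106×107/2]² = 5671² = 32160241
∑_{k=1}^{20} k³ = [20×21/2]² = 210² = 44100
∑_{k=21}^{106} k³ = 32160241 - 44100 = 32116141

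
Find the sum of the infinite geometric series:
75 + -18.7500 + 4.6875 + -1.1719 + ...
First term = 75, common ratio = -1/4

For |r| < 1, S = a / (1 - r)
S = 75 / (1 - (-1/4))
S = 75 / (5/4)
S = 60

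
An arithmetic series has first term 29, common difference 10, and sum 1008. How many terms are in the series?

Using S = n/2 × [2a + (n-1)d]
1008 = n/2 × [2(29) + (n-1)(10)]
1008 = n/2 × [58 + 10n - 10]
2016 = n × [48 + 10n]
10n² + (48)n - 2016 = 0
Discriminant: Δ = (48)² - 4(10)(-2016) = 2304 + 80640 = 82944
√Δ = 288
n = [-(48) + √Δ] / (2·10) = (-48 + 288) / 20 = 240 / 20 = 12
(The negative root is discarded since n must be a positive integer.)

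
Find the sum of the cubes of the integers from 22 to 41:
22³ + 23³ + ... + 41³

Use ∑_{k=1}^{n} k³ = [n(n+1)/2]², then subtract the first 21 terms.
∑_{k=1}^{41} k³ = [41×42/2]² = 861² = 741321
∑_{k=1}^{21} k³ = [21×22/2]² = 231² = 53361
∑_{k=22}^{41} k³ = 741321 - 53361 = 687960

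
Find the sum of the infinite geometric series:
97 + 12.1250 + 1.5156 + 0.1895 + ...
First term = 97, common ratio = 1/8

For |r| < 1, S = a / (1 - r)
S = 97 / (1 - (1/8))
S = 97 / (7/8)
S = 776/7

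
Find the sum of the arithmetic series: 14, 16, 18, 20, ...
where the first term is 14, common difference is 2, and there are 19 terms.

Sₙ = n/2 × (first + last)
Last term = a + (n-1)d = 14 + (19-1)×2 = 50
S_19 = 19/2 × (14 + 50)
S_19 = 19/2 × 64 = 608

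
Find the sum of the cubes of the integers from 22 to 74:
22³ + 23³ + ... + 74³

Use ∑_{k=1}^{n} k³ = [n(n+1)/2]², then subtract the first 21 terms.
∑_{k=1}^{74} k³ = [74×75/2]² = 2775² = 7700625
∑_{k=1}^{21} k³ = [21×22/2]² = 231² = 53361
∑_{k=22}^{74} k³ = 7700625 - 53361 = 7647264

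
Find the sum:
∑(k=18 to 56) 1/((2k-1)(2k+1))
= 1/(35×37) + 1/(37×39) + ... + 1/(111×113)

Partial fractions: 1/((2k-1)(2k+1)) = (1/2)[1/(2k-1) - 1/(2k+1)]
The series telescopes:
= (1/2)[1/35 - 1/113]
= 39/3955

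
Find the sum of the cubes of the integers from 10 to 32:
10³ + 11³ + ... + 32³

Use ∑_{k=1}^{n} k³ = [n(n+1)/2]², then subtract the first 9 terms.
∑_{k=1}^{32} k³ = [32×33/2]² = 528² = 278784
∑_{k=1}^{9} k³ = [9×10/2]² = 45² = 2025
∑_{k=10}^{32} k³ = 278784 - 2025 = 276759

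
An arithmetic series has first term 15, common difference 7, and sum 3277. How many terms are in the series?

Using S = n/2 × [2a + (n-1)d]
3277 = n/2 × [2(15) + (n-1)(7)]
3277 = n/2 × [30 + 7n - 7]
6554 = n × [23 + 7n]
7n² + (23)n - 6554 = 0
Discriminant: Δ = (23)² - 4(7)(-6554) = 529 + 183512 = 184041
√Δ = 429
n = [-(23) + √Δ] / (2·7) = (-23 + 429) / 14 = 406 / 14 = 29
(The negative root is discarded since n must be a positive integer.)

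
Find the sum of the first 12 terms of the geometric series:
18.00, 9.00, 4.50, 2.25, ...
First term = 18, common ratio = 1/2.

Sₙ = a(1 - rⁿ) / (1 - r)
S_12 = 18(1 - (1/2)^12) / (1 - (1/2))
S_12 = 18(1 - (1/4096)) / (1/2)
S_12 = 36855/1024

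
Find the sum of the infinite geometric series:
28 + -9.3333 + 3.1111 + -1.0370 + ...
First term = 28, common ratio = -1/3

For |r| < 1, S = a / (1 - r)
S = 28 / (1 - (-1/3))
S = 28 / (4/3)
S = 21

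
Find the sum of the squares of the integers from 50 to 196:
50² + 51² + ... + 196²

Use ∑_{k=1}^{n} k² = n(n+1)(2n+1)/6, then subtract the first 49 terms.
∑_{k=1}^{196} k² = 196×197×393/6 = 2529086
∑_{k=1}^{49} k² = 49×50×99/6 = 40425
∑_{k=50}^{196} k² = 2529086 - 40425 = 2488661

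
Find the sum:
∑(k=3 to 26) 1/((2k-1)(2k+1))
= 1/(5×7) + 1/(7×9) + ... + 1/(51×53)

Partial fractions: 1/((2k-1)(2k+1)) = (1/2)[1/(2k-1) - 1/(2k+1)]
The series telescopes:
= (1/2)[1/5 - 1/53]
= 24/265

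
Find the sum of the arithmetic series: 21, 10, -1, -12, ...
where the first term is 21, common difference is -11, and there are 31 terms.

Sₙ = n/2 × (first + last)
Last term = a + (n-1)d = 21 + (31-1)×(-11) = -309
S_31 = 31/2 × (21 + (-309))
S_31 = 31/2 × (-288) = -4464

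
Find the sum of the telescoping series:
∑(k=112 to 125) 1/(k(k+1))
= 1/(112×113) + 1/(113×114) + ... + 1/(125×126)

Partial fractions: 1/(k(k+1)) = 1/k - 1/(k+1)
The series telescopes:
= (1/112 - 1/113) + (1/113 - 1/114) + ... + (1/125 - 1/126)
= 1/112 - 1/126
= 1/1008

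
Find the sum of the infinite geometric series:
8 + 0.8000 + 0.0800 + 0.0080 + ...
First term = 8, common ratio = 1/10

For |r| < 1, S = a / (1 - r)
S = 8 / (1 - (1/10))
S = 8 / (9/10)
S = 80/9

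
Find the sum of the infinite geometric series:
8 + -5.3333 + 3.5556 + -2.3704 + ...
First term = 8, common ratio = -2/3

For |r| < 1, S = a / (1 - r)
S = 8 / (1 - (-2/3))
S = 8 / (5/3)
S = 24/5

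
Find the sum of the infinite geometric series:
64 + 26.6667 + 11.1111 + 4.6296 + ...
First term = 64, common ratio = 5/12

For |r| < 1, S = a / (1 - r)
S = 64 / (1 - (5/12))
S = 64 / (7/12)
S = 768/7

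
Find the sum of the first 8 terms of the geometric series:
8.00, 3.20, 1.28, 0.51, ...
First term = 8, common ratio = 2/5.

Sₙ = a(1 - rⁿ) / (1 - r)
S_8 = 8(1 - (2/5)^8) / (1 - (2/5))
S_8 = 8(1 - (256/390625)) / (3/5)
S_8 = 1040984/78125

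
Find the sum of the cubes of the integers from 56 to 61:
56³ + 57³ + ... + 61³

Use ∑_{k=1}^{n} k³ = [n(n+1)/2]², then subtract the first 55 terms.
∑_{k=1}^{61} k³ = [61×62/2]² = 1891² = 3575881
∑_{k=1}^{55} k³ = [55×56/2]² = 1540² = 2371600
∑_{k=56}^{61} k³ = 3575881 - 2371600 = 1204281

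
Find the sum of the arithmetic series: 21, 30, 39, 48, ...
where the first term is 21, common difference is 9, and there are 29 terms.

Sₙ = n/2 × (first + last)
Last term = a + (n-1)d = 21 + (29-1)×9 = 273
S_29 = 29/2 × (21 + 273)
S_29 = 29/2 × 294 = 4263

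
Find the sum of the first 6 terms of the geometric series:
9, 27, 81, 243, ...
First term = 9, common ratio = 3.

Sₙ = a(1 - rⁿ) / (1 - r)
S_6 = 9(1 - 3^6) / (1 - 3)
S_6 = 9(1 - 729) / (-2)
S_6 = 3276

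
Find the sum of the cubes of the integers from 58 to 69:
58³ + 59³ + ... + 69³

Use ∑_{k=1}^{n} k³ = [n(n+1)/2]², then subtract the first 57 terms.
∑_{k=1}^{69} k³ = [69×70/2]² = 2415² = 5832225
∑_{k=1}^{57} k³ = [57×58/2]² = 1653² = 2732409
∑_{k=58}^{69} k³ = 5832225 - 2732409 = 3099816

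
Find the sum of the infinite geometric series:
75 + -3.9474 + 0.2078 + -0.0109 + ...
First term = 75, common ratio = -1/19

For |r| < 1, S = a / (1 - r)
S = 75 / (1 - (-1/19))
S = 75 / (20/19)
S = 285/4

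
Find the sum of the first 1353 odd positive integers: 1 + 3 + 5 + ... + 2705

Sum of first n odd numbers = n²
= 1353²
= 1830609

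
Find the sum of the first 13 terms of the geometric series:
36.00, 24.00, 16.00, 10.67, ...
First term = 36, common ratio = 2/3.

Sₙ = a(1 - rⁿ) / (1 - r)
S_13 = 36(1 - (2/3)^13) / (1 - (2/3))
S_13 = 36(1 - (8192/1594323)) / (1/3)
S_13 = 6344524/59049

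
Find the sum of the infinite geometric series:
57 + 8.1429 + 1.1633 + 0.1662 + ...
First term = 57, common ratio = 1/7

For |r| < 1, S = a / (1 - r)
S = 57 / (1 - (1/7))
S = 57 / (6/7)
S = 133/2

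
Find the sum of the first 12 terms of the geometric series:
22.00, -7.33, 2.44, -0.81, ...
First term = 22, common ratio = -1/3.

Sₙ = a(1 - rⁿ) / (1 - r)
S_12 = 22(1 - (-1/3)^12) / (1 - (-1/3))
S_12 = 22(1 - (1/531441)) / (4/3)
S_12 = 2922920/177147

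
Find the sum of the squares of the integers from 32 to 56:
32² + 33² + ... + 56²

Use ∑_{k=1}^{n} k² = n(n+1)(2n+1)/6, then subtract the first 31 terms.
∑_{k=1}^{56} k² = 56×57×113/6 = 60116
∑_{k=1}^{31} k² = 31×32×63/6 = 10416
∑_{k=32}^{56} k² = 60116 - 10416 = 49700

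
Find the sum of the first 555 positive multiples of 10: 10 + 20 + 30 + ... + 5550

Factor out 10: = 10(1 + 2 + ... + 555) = 10 × n(n+1)/2
= 10 × 555×556/2
= 10 × 154290
= 1542900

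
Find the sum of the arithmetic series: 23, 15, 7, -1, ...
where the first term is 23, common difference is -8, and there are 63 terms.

Sₙ = n/2 × (first + last)
Last term = a + (n-1)d = 23 + (63-1)×(-8) = -473
S_63 = 63/2 × (23 + (-473))
S_63 = 63/2 × (-450) = -14175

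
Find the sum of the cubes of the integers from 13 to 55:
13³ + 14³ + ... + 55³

Use ∑_{k=1}^{n} k³ = [n(n+1)/2]², then subtract the first 12 terms.
∑_{k=1}^{55} k³ = [55×56/2]² = 1540² = 2371600
∑_{k=1}^{12} k³ = [12×13/2]² = 78² = 6084
∑_{k=13}^{55} k³ = 2371600 - 6084 = 2365516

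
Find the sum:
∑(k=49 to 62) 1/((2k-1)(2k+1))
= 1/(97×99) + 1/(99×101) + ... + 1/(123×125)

Partial fractions: 1/((2k-1)(2k+1)) = (1/2)[1/(2k-1) - 1/(2k+1)]
The series telescopes:
= (1/2)[1/97 - 1/125]
= 14/12125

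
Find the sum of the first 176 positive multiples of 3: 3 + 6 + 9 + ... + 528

Factor out 3: = 3(1 + 2 + ... + 176) = 3 × n(n+1)/2
= 3 × 176×177/2
= 3 × 15576
= 46728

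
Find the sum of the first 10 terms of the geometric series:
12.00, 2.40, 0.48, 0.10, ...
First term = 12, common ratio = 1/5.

Sₙ = a(1 - rⁿ) / (1 - r)
S_10 = 12(1 - (1/5)^10) / (1 - (1/5))
S_10 = 12(1 - (1/9765625)) / (4/5)
S_10 = 29296872/1953125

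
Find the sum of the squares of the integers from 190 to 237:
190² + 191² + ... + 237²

Use ∑_{k=1}^{n} k² = n(n+1)(2n+1)/6, then subtract the first 189 terms.
∑_{k=1}^{237} k² = 237×238×475/6 = 4465475
∑_{k=1}^{189} k² = 189×190×379/6 = 2268315
∑_{k=190}^{237} k² = 4465475 - 2268315 = 2197160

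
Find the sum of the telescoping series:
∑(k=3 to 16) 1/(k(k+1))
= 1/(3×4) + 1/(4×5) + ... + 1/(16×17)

Partial fractions: 1/(k(k+1)) = 1/k - 1/(k+1)
The series telescopes:
= (1/3 - 1/4) + (1/4 - 1/5) + ... + (1/16 - 1/17)
= 1/3 - 1/17
= 14/51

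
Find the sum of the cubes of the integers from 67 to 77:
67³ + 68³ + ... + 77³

Use ∑_{k=1}^{n} k³ = [n(n+1)/2]², then subtract the first 66 terms.
∑_{k=1}^{77} k³ = [77×78/2]² = 3003² = 9018009
∑_{k=1}^{66} k³ = [66×67/2]² = 2211² = 4888521
∑_{k=67}^{77} k³ = 9018009 - 4888521 = 4129488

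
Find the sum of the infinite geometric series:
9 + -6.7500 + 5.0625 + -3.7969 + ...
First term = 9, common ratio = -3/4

For |r| < 1, S = a / (1 - r)
S = 9 / (1 - (-3/4))
S = 9 / (7/4)
S = 36/7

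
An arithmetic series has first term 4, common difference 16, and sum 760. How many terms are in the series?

Using S = n/2 × [2a + (n-1)d]
760 = n/2 × [2(4) + (n-1)(16)]
760 = n/2 × [8 + 16n - 16]
1520 = n × [-8 + 16n]
16n² + (-8)n - 1520 = 0
Discriminant: Δ = (-8)² - 4(16)(-1520) = 64 + 97280 = 97344
√Δ = 312
n = [-(-8) + √Δ] / (2·16) = (8 + 312) / 32 = 320 / 32 = 10
(The negative root is discarded since n must be a positive integer.)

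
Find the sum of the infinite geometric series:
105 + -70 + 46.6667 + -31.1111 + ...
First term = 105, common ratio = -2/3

For |r| < 1, S = a / (1 - r)
S = 105 / (1 - (-2/3))
S = 105 / (5/3)
S = 63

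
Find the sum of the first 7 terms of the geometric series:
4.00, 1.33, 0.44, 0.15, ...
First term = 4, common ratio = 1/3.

Sₙ = a(1 - rⁿ) / (1 - r)
S_7 = 4(1 - (1/3)^7) / (1 - (1/3))
S_7 = 4(1 - (1/2187)) / (2/3)
S_7 = 4372/729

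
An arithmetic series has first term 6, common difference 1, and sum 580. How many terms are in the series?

Using S = n/2 × [2a + (n-1)d]
580 = n/2 × [2(6) + (n-1)(1)]
580 = n/2 × [12 + 1n - 1]
1160 = n × [11 + 1n]
1n² + (11)n - 1160 = 0
Discriminant: Δ = (11)² - 4(1)(-1160) = 121 + 4640 = 4761
√Δ = 69
n = [-(11) + √Δ] / (2·1) = (-11 + 69) / 2 = 58 / 2 = 29
(The negative root is discarded since n must be a positive integer.)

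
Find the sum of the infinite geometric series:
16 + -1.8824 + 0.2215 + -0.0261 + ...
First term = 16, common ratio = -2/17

For |r| < 1, S = a / (1 - r)
S = 16 / (1 - (-2/17))
S = 16 / (19/17)
S = 272/19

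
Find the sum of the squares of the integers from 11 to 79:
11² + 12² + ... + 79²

Use ∑_{k=1}^{n} k² = n(n+1)(2n+1)/6, then subtract the first 10 terms.
∑_{k=1}^{79} k² = 79×80×159/6 = 167480
∑_{k=1}^{10} k² = 10×11×21/6 = 385
∑_{k=11}^{79} k² = 167480 - 385 = 167095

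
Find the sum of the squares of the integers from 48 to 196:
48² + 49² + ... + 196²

Use ∑_{k=1}^{n} k² = n(n+1)(2n+1)/6, then subtract the first 47 terms.
∑_{k=1}^{196} k² = 196×197×393/6 = 2529086
∑_{k=1}^{47} k² = 47×48×95/6 = 35720
∑_{k=48}^{196} k² = 2529086 - 35720 = 2493366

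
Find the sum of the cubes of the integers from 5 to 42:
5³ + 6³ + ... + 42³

Use ∑_{k=1}^{n} k³ = [n(n+1)/2]², then subtract the first 4 terms.
∑_{k=1}^{42} k³ = [42×43/2]² = 903² = 815409
∑_{k=1}^{4} k³ = [4×5/2]² = 10² = 100
∑_{k=5}^{42} k³ = 815409 - 100 = 815309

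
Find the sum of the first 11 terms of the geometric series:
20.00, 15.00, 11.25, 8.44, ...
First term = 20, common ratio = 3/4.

Sₙ = a(1 - rⁿ) / (1 - r)
S_11 = 20(1 - (3/4)^11) / (1 - (3/4))
S_11 = 20(1 - (177147/4194304)) / (1/4)
S_11 = 20085785/262144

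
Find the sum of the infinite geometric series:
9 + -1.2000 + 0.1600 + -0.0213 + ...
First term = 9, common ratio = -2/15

For |r| < 1, S = a / (1 - r)
S = 9 / (1 - (-2/15))
S = 9 / (17/15)
S = 135/17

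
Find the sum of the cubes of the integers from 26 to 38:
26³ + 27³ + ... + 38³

Use ∑_{k=1}^{n} k³ = [n(n+1)/2]², then subtract the first 25 terms.
∑_{k=1}^{38} k³ = [38×39/2]² = 741² = 549081
∑_{k=1}^{25} k³ = [25×26/2]² = 325² = 105625
∑_{k=26}^{38} k³ = 549081 - 105625 = 443456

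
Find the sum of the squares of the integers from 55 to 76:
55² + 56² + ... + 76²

Use ∑_{k=1}^{n} k² = n(n+1)(2n+1)/6, then subtract the first 54 terms.
∑_{k=1}^{76} k² = 76×77×153/6 = 149226
∑_{k=1}^{54} k² = 54×55×109/6 = 53955
∑_{k=55}^{76} k² = 149226 - 53955 = 95271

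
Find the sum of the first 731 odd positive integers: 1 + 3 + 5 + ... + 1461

Sum of first n odd numbers = n²
= 731²
= 534361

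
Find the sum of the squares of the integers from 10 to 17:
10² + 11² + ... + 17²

Use ∑_{k=1}^{n} k² = n(n+1)(2n+1)/6, then subtract the first 9 terms.
∑_{k=1}^{17} k² = 17×18×35/6 = 1785
∑_{k=1}^{9} k² = 9×10×19/6 = 285
∑_{k=10}^{17} k² = 1785 - 285 = 1500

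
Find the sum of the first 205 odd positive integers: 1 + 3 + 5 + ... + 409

Sum of first n odd numbers = n²
= 205²
= 42025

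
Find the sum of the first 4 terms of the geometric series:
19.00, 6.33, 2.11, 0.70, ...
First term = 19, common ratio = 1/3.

Sₙ = a(1 - rⁿ) / (1 - r)
S_4 = 19(1 - (1/3)^4) / (1 - (1/3))
S_4 = 19(1 - (1/81)) / (2/3)
S_4 = 760/27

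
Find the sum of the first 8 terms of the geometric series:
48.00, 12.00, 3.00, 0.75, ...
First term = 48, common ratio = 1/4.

Sₙ = a(1 - rⁿ) / (1 - r)
S_8 = 48(1 - (1/4)^8) / (1 - (1/4))
S_8 = 48(1 - (1/65536)) / (3/4)
S_8 = 65535/1024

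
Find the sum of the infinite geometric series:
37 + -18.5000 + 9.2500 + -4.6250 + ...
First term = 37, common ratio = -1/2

For |r| < 1, S = a / (1 - r)
S = 37 / (1 - (-1/2))
S = 37 / (3/2)
S = 74/3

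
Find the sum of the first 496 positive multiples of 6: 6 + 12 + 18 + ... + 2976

Factor out 6: = 6(1 + 2 + ... + 496) = 6 × n(n+1)/2
= 6 × 496×497/2
= 6 × 123256
= 739536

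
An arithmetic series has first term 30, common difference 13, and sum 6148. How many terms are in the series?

Using S = n/2 × [2a + (n-1)d]
6148 = n/2 × [2(30) + (n-1)(13)]
6148 = n/2 × [60 + 13n - 13]
12296 = n × [47 + 13n]
13n² + (47)n - 12296 = 0
Discriminant: Δ = (47)² - 4(13)(-12296) = 2209 + 639392 = 641601
√Δ = 801
n = [-(47) + √Δ] / (2·13) = (-47 + 801) / 26 = 754 / 26 = 29
(The negative root is discarded since n must be a positive integer.)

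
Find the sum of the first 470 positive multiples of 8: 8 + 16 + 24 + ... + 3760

Factor out 8: = 8(1 + 2 + ... + 470) = 8 × n(n+1)/2
= 8 × 470×471/2
= 8 × 110685
= 885480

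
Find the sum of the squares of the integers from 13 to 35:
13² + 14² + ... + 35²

Use ∑_{k=1}^{n} k² = n(n+1)(2n+1)/6, then subtract the first 12 terms.
∑_{k=1}^{35} k² = 35×36×71/6 = 14910
∑_{k=1}^{12} k² = 12×13×25/6 = 650
∑_{k=13}^{35} k² = 14910 - 650 = 14260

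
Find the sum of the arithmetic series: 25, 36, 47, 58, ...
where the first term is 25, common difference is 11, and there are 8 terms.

Sₙ = n/2 × (first + last)
Last term = a + (n-1)d = 25 + (8-1)×11 = 102
S_8 = 8/2 × (25 + 102)
S_8 = 8/2 × 127 = 508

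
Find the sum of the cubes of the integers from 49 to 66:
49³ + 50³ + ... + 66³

Use ∑_{k=1}^{n} k³ = [n(n+1)/2]², then subtract the first 48 terms.
∑_{k=1}^{66} k³ = [66×67/2]² = 2211² = 4888521
∑_{k=1}^{48} k³ = [48×49/2]² = 1176² = 1382976
∑_{k=49}^{66} k³ = 4888521 - 1382976 = 3505545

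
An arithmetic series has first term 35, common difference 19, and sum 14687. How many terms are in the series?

Using S = n/2 × [2a + (n-1)d]
14687 = n/2 × [2(35) + (n-1)(19)]
14687 = n/2 × [70 + 19n - 19]
29374 = n × [51 + 19n]
19n² + (51)n - 29374 = 0
Discriminant: Δ = (51)² - 4(19)(-29374) = 2601 + 2232424 = 2235025
√Δ = 1495
n = [-(51) + √Δ] / (2·19) = (-51 + 1495) / 38 = 1444 / 38 = 38
(The negative root is discarded since n must be a positive integer.)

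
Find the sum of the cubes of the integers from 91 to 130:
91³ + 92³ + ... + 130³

Use ∑_{k=1}^{n} k³ = [n(n+1)/2]², then subtract the first 90 terms.
∑_{k=1}^{130} k³ = [130×131/2]² = 8515² = 72505225
∑_{k=1}^{90} k³ = [90×91/2]² = 4095² = 16769025
∑_{k=91}^{130} k³ = 72505225 - 16769025 = 55736200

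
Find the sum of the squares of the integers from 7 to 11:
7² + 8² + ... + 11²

Use ∑_{k=1}^{n} k² = n(n+1)(2n+1)/6, then subtract the first 6 terms.
∑_{k=1}^{11} k² = 11×12×23/6 = 506
∑_{k=1}^{6} k² = 6×7×13/6 = 91
∑_{k=7}^{11} k² = 506 - 91 = 415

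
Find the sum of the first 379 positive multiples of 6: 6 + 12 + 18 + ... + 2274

Factor out 6: = 6(1 + 2 + ... + 379) = 6 × n(n+1)/2
= 6 × 379×380/2
= 6 × 72010
= 432060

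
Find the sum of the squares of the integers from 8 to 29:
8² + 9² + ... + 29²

Use ∑_{k=1}^{n} k² = n(n+1)(2n+1)/6, then subtract the first 7 terms.
∑_{k=1}^{29} k² = 29×30×59/6 = 8555
∑_{k=1}^{7} k² = 7×8×15/6 = 140
∑_{k=8}^{29} k² = 8555 - 140 = 8415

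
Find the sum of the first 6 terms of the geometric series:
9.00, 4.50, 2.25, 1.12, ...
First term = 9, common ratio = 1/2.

Sₙ = a(1 - rⁿ) / (1 - r)
S_6 = 9(1 - (1/2)^6) / (1 - (1/2))
S_6 = 9(1 - (1/64)) / (1/2)
S_6 = 567/32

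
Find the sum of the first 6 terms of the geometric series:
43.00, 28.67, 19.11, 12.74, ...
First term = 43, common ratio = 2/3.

Sₙ = a(1 - rⁿ) / (1 - r)
S_6 = 43(1 - (2/3)^6) / (1 - (2/3))
S_6 = 43(1 - (64/729)) / (1/3)
S_6 = 28595/243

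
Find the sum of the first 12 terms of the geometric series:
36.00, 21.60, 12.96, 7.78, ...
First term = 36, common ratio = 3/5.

Sₙ = a(1 - rⁿ) / (1 - r)
S_12 = 36(1 - (3/5)^12) / (1 - (3/5))
S_12 = 36(1 - (531441/244140625)) / (2/5)
S_12 = 4384965312/48828125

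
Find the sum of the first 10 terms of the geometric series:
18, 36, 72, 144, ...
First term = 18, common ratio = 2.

Sₙ = a(1 - rⁿ) / (1 - r)
S_10 = 18(1 - 2^10) / (1 - 2)
S_10 = 18(1 - 1024) / (-1)
S_10 = 18414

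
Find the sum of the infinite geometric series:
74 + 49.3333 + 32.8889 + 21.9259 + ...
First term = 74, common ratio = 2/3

For |r| < 1, S = a / (1 - r)
S = 74 / (1 - (2/3))
S = 74 / (1/3)
S = 222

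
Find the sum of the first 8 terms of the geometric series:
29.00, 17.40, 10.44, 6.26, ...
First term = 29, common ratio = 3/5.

Sₙ = a(1 - rⁿ) / (1 - r)
S_8 = 29(1 - (3/5)^8) / (1 - (3/5))
S_8 = 29(1 - (6561/390625)) / (2/5)
S_8 = 5568928/78125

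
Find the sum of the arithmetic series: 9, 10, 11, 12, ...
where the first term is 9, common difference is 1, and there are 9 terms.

Sₙ = n/2 × (first + last)
Last term = a + (n-1)d = 9 + (9-1)×1 = 17
S_9 = 9/2 × (9 + 17)
S_9 = 9/2 × 26 = 117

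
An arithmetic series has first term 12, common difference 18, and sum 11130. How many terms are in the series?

Using S = n/2 × [2a + (n-1)d]
11130 = n/2 × [2(12) + (n-1)(18)]
11130 = n/2 × [24 + 18n - 18]
22260 = n × [6 + 18n]
18n² + (6)n - 22260 = 0
Discriminant: Δ = (6)² - 4(18)(-22260) = 36 + 1602720 = 1602756
√Δ = 1266
n = [-(6) + √Δ] / (2·18) = (-6 + 1266) / 36 = 1260 / 36 = 35
(The negative root is discarded since n must be a positive integer.)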